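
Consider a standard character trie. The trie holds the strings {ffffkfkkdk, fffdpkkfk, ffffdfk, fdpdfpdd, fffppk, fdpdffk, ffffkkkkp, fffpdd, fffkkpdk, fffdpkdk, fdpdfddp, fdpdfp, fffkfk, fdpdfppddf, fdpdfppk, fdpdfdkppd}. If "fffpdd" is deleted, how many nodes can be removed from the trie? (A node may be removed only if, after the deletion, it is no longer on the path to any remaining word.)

2

After clearing the end-marker at "fffpdd", prune upward until reaching a node still needed by another word.
The suffix "dd" (2 nodes) is used only by "fffpdd"; the node for "fffp" still has the child "p", so pruning stops there.
Nodes removed: 2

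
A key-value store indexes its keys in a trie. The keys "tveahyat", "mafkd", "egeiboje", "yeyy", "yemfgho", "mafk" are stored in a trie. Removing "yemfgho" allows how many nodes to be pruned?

5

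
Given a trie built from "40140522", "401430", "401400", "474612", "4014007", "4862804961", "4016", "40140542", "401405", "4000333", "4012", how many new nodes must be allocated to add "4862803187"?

4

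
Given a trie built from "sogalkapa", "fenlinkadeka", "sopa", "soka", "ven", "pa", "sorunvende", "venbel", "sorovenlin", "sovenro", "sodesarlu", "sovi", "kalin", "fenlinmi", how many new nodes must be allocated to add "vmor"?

The longest prefix of "vmor" already in the trie is "v" (length 1).
New nodes needed: |"vmor"| − 1 = 4 − 1 = 3.

3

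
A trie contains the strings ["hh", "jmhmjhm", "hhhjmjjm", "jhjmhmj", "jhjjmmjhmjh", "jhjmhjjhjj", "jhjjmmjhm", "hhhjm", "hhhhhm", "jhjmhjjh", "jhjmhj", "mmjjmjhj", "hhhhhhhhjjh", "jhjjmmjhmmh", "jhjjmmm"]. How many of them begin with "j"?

9

Walk to "j"; the words in its subtree are exactly those with that prefix.
Words under "j": jhjjmmjhm, jhjjmmjhmjh, jhjjmmjhmmh, jhjjmmm, jhjmhj, jhjmhjjh, jhjmhjjhjj, jhjmhmj, jmhmjhm
Count: 9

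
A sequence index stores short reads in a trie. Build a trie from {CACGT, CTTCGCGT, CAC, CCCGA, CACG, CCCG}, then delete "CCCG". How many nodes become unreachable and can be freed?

0

Walk "CCCG" from the leaf back toward the root, removing each node that no remaining word uses.
Every node on "CCCG" is still needed (e.g. by "CCCGA"), so nothing is freed.
Nodes removed: 0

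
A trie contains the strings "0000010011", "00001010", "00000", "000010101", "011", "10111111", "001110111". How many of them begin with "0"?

6

Traverse to the node for "0", then collect every word in that subtree.
Matches: "00000", "0000010011", "00001010", "000010101", "001110111", "011"
Count: 6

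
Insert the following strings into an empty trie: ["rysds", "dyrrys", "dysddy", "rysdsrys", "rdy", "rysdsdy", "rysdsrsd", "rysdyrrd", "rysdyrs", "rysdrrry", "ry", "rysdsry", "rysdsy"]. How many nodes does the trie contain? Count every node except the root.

34

For each word, the new-node count is its length minus the longest prefix already in the trie:
  "rysds" → 5 new (r, y, s, d, s)
  "dyrrys" → 6 new (d, y, r, r, y, s)
  "dysddy" → prefix "dy" already present; 4 new (s, d, d, y)
  "rysdsrys" → prefix "rysds" already present; 3 new (r, y, s)
  "rdy" → prefix "r" already present; 2 new (d, y)
  "rysdsdy" → prefix "rysds" already present; 2 new (d, y)
  "rysdsrsd" → prefix "rysdsr" already present; 2 new (s, d)
  "rysdyrrd" → prefix "rysd" already present; 4 new (y, r, r, d)
  "rysdyrs" → prefix "rysdyr" already present; 1 new (s)
  "rysdrrry" → prefix "rysd" already present; 4 new (r, r, r, y)
  "ry" → prefix "ry" already present; 0 new (none)
  "rysdsry" → prefix "rysdsry" already present; 0 new (none)
  "rysdsy" → prefix "rysds" already present; 1 new (y)
Total nodes = 5 + 6 + 4 + 3 + 2 + 2 + 2 + 4 + 1 + 4 + 0 + 0 + 1 = 34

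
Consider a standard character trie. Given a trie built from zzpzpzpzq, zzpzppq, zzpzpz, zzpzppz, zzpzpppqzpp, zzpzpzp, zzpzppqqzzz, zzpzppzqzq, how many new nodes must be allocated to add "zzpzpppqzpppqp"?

3

Walking "zzpzpppqzpppqp" from the root, the first 11 characters ("zzpzpppqzpp") follow existing edges; "p" is the first miss.
New nodes needed: |"zzpzpppqzpppqp"| − 11 = 14 − 11 = 3.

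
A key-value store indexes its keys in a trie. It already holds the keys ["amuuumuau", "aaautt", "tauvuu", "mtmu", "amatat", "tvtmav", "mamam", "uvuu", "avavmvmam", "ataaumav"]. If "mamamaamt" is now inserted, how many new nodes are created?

4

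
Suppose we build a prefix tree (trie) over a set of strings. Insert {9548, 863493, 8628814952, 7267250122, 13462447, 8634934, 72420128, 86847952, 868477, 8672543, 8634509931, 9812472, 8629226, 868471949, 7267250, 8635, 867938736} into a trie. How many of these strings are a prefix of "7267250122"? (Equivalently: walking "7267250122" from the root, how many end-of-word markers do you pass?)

Walk "7267250122" from the root; an end-of-word marker is hit whenever a stored word is a prefix of "7267250122".
Prefixes of the query that are stored words: "7267250", "7267250122"
Count: 2

2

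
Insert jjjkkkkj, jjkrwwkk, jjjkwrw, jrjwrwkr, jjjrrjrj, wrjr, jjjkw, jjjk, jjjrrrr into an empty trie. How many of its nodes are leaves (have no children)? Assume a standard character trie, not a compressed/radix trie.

7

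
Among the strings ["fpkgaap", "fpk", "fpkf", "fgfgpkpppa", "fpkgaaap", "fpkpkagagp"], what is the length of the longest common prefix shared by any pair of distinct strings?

Equivalently: take the maximum, over all pairs, of their longest common prefix length.
"fpkgaaap" and "fpkgaap" agree on "fpkgaa" (6 characters) before diverging; nothing deeper is shared.
Longest shared-prefix length: 6

6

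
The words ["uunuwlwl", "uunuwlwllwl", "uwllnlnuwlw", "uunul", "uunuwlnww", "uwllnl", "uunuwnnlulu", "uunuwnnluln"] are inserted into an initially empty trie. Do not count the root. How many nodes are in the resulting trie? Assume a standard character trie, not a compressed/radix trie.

32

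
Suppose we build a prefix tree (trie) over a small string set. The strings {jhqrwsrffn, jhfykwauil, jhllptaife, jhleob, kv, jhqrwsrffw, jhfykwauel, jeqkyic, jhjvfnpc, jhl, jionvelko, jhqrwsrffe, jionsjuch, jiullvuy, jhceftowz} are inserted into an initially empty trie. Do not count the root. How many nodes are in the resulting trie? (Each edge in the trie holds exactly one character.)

73

For each word, the new-node count is its length minus the longest prefix already in the trie:
  "jhqrwsrffn" → 10 new (j, h, q, r, w, s, r, f, f, n)
  "jhfykwauil" → prefix "jh" already present; 8 new (f, y, k, w, a, u, i, l)
  "jhllptaife" → prefix "jh" already present; 8 new (l, l, p, t, a, i, f, e)
  "jhleob" → prefix "jhl" already present; 3 new (e, o, b)
  "kv" → 2 new (k, v)
  "jhqrwsrffw" → prefix "jhqrwsrff" already present; 1 new (w)
  "jhfykwauel" → prefix "jhfykwau" already present; 2 new (e, l)
  "jeqkyic" → prefix "j" already present; 6 new (e, q, k, y, i, c)
  "jhjvfnpc" → prefix "jh" already present; 6 new (j, v, f, n, p, c)
  "jhl" → prefix "jhl" already present; 0 new (none)
  "jionvelko" → prefix "j" already present; 8 new (i, o, n, v, e, l, k, o)
  "jhqrwsrffe" → prefix "jhqrwsrff" already present; 1 new (e)
  "jionsjuch" → prefix "jion" already present; 5 new (s, j, u, c, h)
  "jiullvuy" → prefix "ji" already present; 6 new (u, l, l, v, u, y)
  "jhceftowz" → prefix "jh" already present; 7 new (c, e, f, t, o, w, z)
Total nodes = 10 + 8 + 8 + 3 + 2 + 1 + 2 + 6 + 6 + 0 + 8 + 1 + 5 + 6 + 7 = 73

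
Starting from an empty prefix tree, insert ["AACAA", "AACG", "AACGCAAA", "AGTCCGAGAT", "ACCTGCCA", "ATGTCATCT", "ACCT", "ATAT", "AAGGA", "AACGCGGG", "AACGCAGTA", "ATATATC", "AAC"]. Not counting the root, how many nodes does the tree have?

48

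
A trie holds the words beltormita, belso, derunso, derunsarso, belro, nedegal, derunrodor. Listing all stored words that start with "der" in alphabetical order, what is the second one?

DFS of the "der" subtree visits, in order: "derunrodor", "derunsarso", "derunso"
The 2nd is derunsarso.

derunsarso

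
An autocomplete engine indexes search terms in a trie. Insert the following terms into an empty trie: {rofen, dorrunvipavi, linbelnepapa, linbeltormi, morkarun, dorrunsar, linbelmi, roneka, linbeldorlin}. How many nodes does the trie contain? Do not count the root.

Trace insertions, counting only characters that open a new branch:
  "rofen" → 5 new (r, o, f, e, n)
  "dorrunvipavi" → 12 new (d, o, r, r, u, n, v, i, p, a, v, i)
  "linbelnepapa" → 12 new (l, i, n, b, e, l, n, e, p, a, p, a)
  "linbeltormi" → prefix "linbel" already present; 5 new (t, o, r, m, i)
  "morkarun" → 8 new (m, o, r, k, a, r, u, n)
  "dorrunsar" → prefix "dorrun" already present; 3 new (s, a, r)
  "linbelmi" → prefix "linbel" already present; 2 new (m, i)
  "roneka" → prefix "ro" already present; 4 new (n, e, k, a)
  "linbeldorlin" → prefix "linbel" already present; 6 new (d, o, r, l, i, n)
Total nodes = 5 + 12 + 12 + 5 + 8 + 3 + 2 + 4 + 6 = 57

57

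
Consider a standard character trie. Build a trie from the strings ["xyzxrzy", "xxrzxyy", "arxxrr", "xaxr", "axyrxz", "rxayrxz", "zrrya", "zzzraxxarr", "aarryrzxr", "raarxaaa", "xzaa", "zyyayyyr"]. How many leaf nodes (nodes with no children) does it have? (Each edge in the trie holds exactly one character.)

A leaf is a node with no children — equivalently, the end of a word that is not a proper prefix of any other stored word.
Those words: "aarryrzxr", "arxxrr", "axyrxz", "raarxaaa", "rxayrxz", "xaxr", "xxrzxyy", "xyzxrzy", "xzaa", "zrrya", "zyyayyyr", "zzzraxxarr"
Leaf count: 12

12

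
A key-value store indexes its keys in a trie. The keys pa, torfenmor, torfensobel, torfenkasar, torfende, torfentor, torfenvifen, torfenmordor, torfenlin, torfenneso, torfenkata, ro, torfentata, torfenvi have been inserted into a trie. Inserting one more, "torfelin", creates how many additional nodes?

The longest prefix of "torfelin" already in the trie is "torfe" (length 5).
Each of the 3 remaining characters creates one node.

3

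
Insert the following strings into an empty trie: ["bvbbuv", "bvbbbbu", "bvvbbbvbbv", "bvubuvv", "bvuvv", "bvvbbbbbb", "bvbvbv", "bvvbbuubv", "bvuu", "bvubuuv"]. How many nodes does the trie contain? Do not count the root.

37

Trace insertions, counting only characters that open a new branch:
  "bvbbuv" → 6 new (b, v, b, b, u, v)
  "bvbbbbu" → prefix "bvbb" already present; 3 new (b, b, u)
  "bvvbbbvbbv" → prefix "bv" already present; 8 new (v, b, b, b, v, b, b, v)
  "bvubuvv" → prefix "bv" already present; 5 new (u, b, u, v, v)
  "bvuvv" → prefix "bvu" already present; 2 new (v, v)
  "bvvbbbbbb" → prefix "bvvbbb" already present; 3 new (b, b, b)
  "bvbvbv" → prefix "bvb" already present; 3 new (v, b, v)
  "bvvbbuubv" → prefix "bvvbb" already present; 4 new (u, u, b, v)
  "bvuu" → prefix "bvu" already present; 1 new (u)
  "bvubuuv" → prefix "bvubu" already present; 2 new (u, v)
Total nodes = 6 + 3 + 8 + 5 + 2 + 3 + 3 + 4 + 1 + 2 = 37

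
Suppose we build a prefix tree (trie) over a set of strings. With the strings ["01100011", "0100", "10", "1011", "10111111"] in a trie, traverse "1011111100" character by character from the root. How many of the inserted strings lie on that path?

3

Check each prefix of "1011111100" against the stored set — each match is an end-marker on the path.
Prefixes of the query that are stored words: "10", "1011", "10111111"
Count: 3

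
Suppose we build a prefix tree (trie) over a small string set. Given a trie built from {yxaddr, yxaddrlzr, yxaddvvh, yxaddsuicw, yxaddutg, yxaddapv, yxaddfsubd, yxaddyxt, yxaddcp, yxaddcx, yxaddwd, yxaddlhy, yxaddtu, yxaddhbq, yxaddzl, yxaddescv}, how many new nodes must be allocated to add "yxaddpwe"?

"yxadd" is already a path in the trie; the remaining "pwe" must be added.
New nodes needed: |"yxaddpwe"| − 5 = 8 − 5 = 3.

3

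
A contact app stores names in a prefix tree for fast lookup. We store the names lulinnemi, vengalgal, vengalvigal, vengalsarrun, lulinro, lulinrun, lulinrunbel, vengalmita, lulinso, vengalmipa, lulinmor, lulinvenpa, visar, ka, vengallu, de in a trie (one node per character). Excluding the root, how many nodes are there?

Insert word by word; a character creates a node only if that edge doesn't already exist:
  "lulinnemi" → 9 new (l, u, l, i, n, n, e, m, i)
  "vengalgal" → 9 new (v, e, n, g, a, l, g, a, l)
  "vengalvigal" → prefix "vengal" already present; 5 new (v, i, g, a, l)
  "vengalsarrun" → prefix "vengal" already present; 6 new (s, a, r, r, u, n)
  "lulinro" → prefix "lulin" already present; 2 new (r, o)
  "lulinrun" → prefix "lulinr" already present; 2 new (u, n)
  "lulinrunbel" → prefix "lulinrun" already present; 3 new (b, e, l)
  "vengalmita" → prefix "vengal" already present; 4 new (m, i, t, a)
  "lulinso" → prefix "lulin" already present; 2 new (s, o)
  "vengalmipa" → prefix "vengalmi" already present; 2 new (p, a)
  "lulinmor" → prefix "lulin" already present; 3 new (m, o, r)
  "lulinvenpa" → prefix "lulin" already present; 5 new (v, e, n, p, a)
  "visar" → prefix "v" already present; 4 new (i, s, a, r)
  "ka" → 2 new (k, a)
  "vengallu" → prefix "vengal" already present; 2 new (l, u)
  "de" → 2 new (d, e)
Total nodes = 9 + 9 + 5 + 6 + 2 + 2 + 3 + 4 + 2 + 2 + 3 + 5 + 4 + 2 + 2 + 2 = 62

62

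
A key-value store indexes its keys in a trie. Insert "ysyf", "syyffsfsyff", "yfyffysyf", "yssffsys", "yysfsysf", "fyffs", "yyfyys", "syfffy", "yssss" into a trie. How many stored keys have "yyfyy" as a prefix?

Traverse to the node for "yyfyy", then collect every word in that subtree.
Words under "yyfyy": yyfyys
Count: 1

1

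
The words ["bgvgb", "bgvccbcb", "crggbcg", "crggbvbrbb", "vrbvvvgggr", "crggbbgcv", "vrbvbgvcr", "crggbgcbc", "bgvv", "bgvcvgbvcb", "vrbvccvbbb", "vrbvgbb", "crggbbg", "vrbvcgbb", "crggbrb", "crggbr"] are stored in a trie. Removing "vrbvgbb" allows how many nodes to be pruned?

Walk "vrbvgbb" from the leaf back toward the root, removing each node that no remaining word uses.
The suffix "gbb" (3 nodes) is used only by "vrbvgbb"; the node for "vrbv" still has the child "v", so pruning stops there.
Nodes removed: 3

3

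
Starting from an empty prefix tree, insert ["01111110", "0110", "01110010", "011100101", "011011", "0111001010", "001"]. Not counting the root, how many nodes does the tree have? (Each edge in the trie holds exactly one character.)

19

Count nodes per top-level branch (shared prefixes stored once):
  '0'-branch (001, 0110, 011011, 01110010, 011100101, 0111001010, 01111110): 19 nodes
Sum: 19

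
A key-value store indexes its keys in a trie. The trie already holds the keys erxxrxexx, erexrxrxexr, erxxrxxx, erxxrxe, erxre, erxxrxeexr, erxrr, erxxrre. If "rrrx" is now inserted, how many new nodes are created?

4

"rrrx" shares no prefix with any stored word, so all 4 characters open new nodes.
4 − 0 = 4 new nodes.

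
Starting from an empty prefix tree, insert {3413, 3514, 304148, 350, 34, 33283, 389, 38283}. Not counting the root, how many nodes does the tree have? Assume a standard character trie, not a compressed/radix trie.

Trie structure (* marks end of a word):
(root)
└─ 3
   ├─ 0
   │  └─ 4
   │     └─ 1
   │        └─ 4
   │           └─ 8 *
   ├─ 3
   │  └─ 2
   │     └─ 8
   │        └─ 3 *
   ├─ 4 *
   │  └─ 1
   │     └─ 3 *
   ├─ 5
   │  ├─ 0 *
   │  └─ 1
   │     └─ 4 *
   └─ 8
      ├─ 2
      │  └─ 8
      │     └─ 3 *
      └─ 9 *
Counting every labelled node above: 22.

22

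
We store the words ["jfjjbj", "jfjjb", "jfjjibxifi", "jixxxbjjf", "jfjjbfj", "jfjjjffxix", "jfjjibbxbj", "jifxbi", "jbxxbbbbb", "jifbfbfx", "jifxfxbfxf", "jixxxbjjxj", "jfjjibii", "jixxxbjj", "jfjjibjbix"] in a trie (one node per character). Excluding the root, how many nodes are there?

Count nodes per top-level branch (shared prefixes stored once):
  'j'-branch (jbxxbbbbb, jfjjb, jfjjbfj, jfjjbj, jfjjibbxbj, jfjjibii, jfjjibjbix, jfjjibxifi, jfjjjffxix, jifbfbfx, jifxbi, jifxfxbfxf, jixxxbjj, jixxxbjjf, jixxxbjjxj): 63 nodes
Sum: 63

63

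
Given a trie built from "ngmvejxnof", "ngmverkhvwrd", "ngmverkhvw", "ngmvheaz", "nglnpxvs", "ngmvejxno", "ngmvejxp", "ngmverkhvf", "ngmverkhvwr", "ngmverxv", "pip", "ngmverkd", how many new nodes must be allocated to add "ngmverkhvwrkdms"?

4

Walking "ngmverkhvwrkdms" from the root, the first 11 characters ("ngmverkhvwr") follow existing edges; "k" is the first miss.
New nodes needed: |"ngmverkhvwrkdms"| − 11 = 15 − 11 = 4.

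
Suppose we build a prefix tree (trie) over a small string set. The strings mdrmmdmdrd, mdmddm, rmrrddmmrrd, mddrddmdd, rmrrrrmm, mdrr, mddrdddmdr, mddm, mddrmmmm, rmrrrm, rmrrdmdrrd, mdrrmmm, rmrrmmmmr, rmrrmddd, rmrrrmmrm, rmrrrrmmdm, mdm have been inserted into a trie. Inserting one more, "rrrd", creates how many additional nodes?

The longest prefix of "rrrd" already in the trie is "r" (length 1).
Each of the 3 remaining characters creates one node.

3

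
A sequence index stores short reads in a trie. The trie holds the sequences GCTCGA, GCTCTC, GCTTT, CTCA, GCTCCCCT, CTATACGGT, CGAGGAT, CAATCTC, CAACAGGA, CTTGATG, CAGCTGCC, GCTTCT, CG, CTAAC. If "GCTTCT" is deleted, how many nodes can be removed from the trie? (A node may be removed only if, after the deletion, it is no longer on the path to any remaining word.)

2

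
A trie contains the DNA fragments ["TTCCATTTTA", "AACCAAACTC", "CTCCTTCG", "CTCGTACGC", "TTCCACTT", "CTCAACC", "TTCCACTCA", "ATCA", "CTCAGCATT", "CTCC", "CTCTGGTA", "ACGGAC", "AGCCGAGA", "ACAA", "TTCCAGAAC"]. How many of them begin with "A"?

5

Walk to "A"; the words in its subtree are exactly those with that prefix.
Matches: "AACCAAACTC", "ACAA", "ACGGAC", "AGCCGAGA", "ATCA"
Count: 5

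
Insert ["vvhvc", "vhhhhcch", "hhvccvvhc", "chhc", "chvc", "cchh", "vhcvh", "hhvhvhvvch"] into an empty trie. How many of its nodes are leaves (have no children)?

8

Leaves are exactly the stored words that no other stored word extends.
Those words: "cchh", "chhc", "chvc", "hhvccvvhc", "hhvhvhvvch", "vhcvh", "vhhhhcch", "vvhvc"
Leaf count: 8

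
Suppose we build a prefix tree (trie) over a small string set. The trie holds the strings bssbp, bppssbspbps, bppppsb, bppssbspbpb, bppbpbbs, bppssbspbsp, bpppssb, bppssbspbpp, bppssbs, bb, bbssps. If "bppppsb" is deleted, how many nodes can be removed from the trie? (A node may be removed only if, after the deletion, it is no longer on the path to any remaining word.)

A node on "bppppsb"'s path can go only if nothing else ends at it or branches off below it.
The suffix "psb" (3 nodes) is used only by "bppppsb"; the node for "bppp" still has the child "s", so pruning stops there.
Nodes removed: 3

3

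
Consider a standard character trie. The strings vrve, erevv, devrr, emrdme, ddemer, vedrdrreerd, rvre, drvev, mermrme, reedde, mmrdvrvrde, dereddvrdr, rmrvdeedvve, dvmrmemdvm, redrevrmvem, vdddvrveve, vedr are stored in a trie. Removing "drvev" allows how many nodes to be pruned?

After clearing the end-marker at "drvev", prune upward until reaching a node still needed by another word.
The suffix "rvev" (4 nodes) is used only by "drvev"; the node for "d" still has the child "e", so pruning stops there.
Nodes removed: 4

4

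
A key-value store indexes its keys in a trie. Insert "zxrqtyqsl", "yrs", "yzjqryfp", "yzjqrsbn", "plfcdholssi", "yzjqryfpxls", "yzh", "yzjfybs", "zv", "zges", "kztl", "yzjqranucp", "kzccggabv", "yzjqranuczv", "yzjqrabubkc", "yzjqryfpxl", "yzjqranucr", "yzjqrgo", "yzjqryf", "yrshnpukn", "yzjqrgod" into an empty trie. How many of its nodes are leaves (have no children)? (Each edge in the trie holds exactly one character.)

16

Leaves are exactly the stored words that no other stored word extends.
Those words: "kzccggabv", "kztl", "plfcdholssi", "yrshnpukn", "yzh", "yzjfybs", "yzjqrabubkc", "yzjqranucp", "yzjqranucr", "yzjqranuczv", "yzjqrgod", "yzjqrsbn", "yzjqryfpxls", "zges", "zv", "zxrqtyqsl"
Leaf count: 16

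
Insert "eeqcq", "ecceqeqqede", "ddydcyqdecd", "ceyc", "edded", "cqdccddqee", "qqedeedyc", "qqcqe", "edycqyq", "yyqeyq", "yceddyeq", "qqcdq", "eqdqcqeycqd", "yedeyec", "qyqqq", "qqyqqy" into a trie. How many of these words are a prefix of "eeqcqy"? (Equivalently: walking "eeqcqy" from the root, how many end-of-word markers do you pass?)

Check each prefix of "eeqcqy" against the stored set — each match is an end-marker on the path.
Prefixes of the query that are stored words: "eeqcq"
Count: 1

1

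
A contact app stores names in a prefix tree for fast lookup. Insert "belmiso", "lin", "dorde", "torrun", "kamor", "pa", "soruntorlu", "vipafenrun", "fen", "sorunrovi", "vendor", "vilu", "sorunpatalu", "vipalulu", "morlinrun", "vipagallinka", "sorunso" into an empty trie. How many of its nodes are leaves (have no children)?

17

A leaf is a node with no children — equivalently, the end of a word that is not a proper prefix of any other stored word.
Those words: "belmiso", "dorde", "fen", "kamor", "lin", "morlinrun", "pa", "sorunpatalu", "sorunrovi", "sorunso", "soruntorlu", "torrun", "vendor", "vilu", "vipafenrun", "vipagallinka", "vipalulu"
Leaf count: 17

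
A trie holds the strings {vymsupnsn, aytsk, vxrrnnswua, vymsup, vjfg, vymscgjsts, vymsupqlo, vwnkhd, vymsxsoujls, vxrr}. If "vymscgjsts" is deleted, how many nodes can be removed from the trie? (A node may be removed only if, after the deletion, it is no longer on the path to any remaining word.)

6

Walk "vymscgjsts" from the leaf back toward the root, removing each node that no remaining word uses.
The suffix "cgjsts" (6 nodes) is used only by "vymscgjsts"; the node for "vyms" still has the child "u", so pruning stops there.
Nodes removed: 6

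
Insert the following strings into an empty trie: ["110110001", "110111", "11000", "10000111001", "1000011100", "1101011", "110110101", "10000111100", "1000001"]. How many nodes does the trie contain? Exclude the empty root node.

33

Trie structure (* marks end of a word):
(root)
└─ 1
   ├─ 0
   │  └─ 0
   │     └─ 0
   │        └─ 0
   │           ├─ 0
   │           │  └─ 1 *
   │           └─ 1
   │              └─ 1
   │                 └─ 1
   │                    ├─ 0
   │                    │  └─ 0 *
   │                    │     └─ 1 *
   │                    └─ 1
   │                       └─ 0
   │                          └─ 0 *
   └─ 1
      └─ 0
         ├─ 0
         │  └─ 0 *
         └─ 1
            ├─ 0
            │  └─ 1
            │     └─ 1 *
            └─ 1
               ├─ 0
               │  ├─ 0
               │  │  └─ 0
               │  │     └─ 1 *
               │  └─ 1
               │     └─ 0
               │        └─ 1 *
               └─ 1 *
Counting every labelled node above: 33.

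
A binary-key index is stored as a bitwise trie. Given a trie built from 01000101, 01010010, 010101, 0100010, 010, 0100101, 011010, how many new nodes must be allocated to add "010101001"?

"010101" is already a path in the trie; the remaining "001" must be added.
New nodes needed: |"010101001"| − 6 = 9 − 6 = 3.

3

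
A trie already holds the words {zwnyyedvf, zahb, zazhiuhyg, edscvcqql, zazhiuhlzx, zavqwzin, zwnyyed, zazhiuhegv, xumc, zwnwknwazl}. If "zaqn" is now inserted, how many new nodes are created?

Walking "zaqn" from the root, the first 2 characters ("za") follow existing edges; "q" is the first miss.
Each of the 2 remaining characters creates one node.

2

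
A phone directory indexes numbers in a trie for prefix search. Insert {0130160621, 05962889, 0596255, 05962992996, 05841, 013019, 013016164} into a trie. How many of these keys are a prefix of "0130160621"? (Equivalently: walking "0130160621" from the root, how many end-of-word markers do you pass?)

1

Traverse "0130160621" character by character; count nodes along the way that are marked as word ends.
Prefixes of the query that are stored words: "0130160621"
Count: 1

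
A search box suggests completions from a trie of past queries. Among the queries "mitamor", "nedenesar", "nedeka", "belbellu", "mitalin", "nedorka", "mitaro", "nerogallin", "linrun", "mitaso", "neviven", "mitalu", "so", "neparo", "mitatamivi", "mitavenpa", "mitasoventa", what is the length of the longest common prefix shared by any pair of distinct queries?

Equivalently: take the maximum, over all pairs, of their longest common prefix length.
"mitaso" and "mitasoventa" agree on "mitaso" (6 characters) before diverging; nothing deeper is shared.
Longest shared-prefix length: 6

6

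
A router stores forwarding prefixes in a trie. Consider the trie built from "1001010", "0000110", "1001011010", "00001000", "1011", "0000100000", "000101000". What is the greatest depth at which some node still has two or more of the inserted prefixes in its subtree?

8

Look for the deepest trie node that still has at least two words in its subtree.
"00001000" and "0000100000" agree on "00001000" (8 characters) before diverging; nothing deeper is shared.
Longest shared-prefix length: 8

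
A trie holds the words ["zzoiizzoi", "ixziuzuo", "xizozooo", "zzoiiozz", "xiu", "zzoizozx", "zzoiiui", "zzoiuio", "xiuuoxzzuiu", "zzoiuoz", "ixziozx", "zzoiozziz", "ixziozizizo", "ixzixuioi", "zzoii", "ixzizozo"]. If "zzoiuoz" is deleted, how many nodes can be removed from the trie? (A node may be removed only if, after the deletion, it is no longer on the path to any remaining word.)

Walk "zzoiuoz" from the leaf back toward the root, removing each node that no remaining word uses.
The suffix "oz" (2 nodes) is used only by "zzoiuoz"; the node for "zzoiu" still has the child "i", so pruning stops there.
Nodes removed: 2

2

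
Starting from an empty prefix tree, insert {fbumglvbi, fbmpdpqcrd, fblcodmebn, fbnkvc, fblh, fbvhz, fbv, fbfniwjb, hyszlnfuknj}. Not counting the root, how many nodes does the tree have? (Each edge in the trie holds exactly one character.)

50

For each word, the new-node count is its length minus the longest prefix already in the trie:
  "fbumglvbi" → 9 new (f, b, u, m, g, l, v, b, i)
  "fbmpdpqcrd" → prefix "fb" already present; 8 new (m, p, d, p, q, c, r, d)
  "fblcodmebn" → prefix "fb" already present; 8 new (l, c, o, d, m, e, b, n)
  "fbnkvc" → prefix "fb" already present; 4 new (n, k, v, c)
  "fblh" → prefix "fbl" already present; 1 new (h)
  "fbvhz" → prefix "fb" already present; 3 new (v, h, z)
  "fbv" → prefix "fbv" already present; 0 new (none)
  "fbfniwjb" → prefix "fb" already present; 6 new (f, n, i, w, j, b)
  "hyszlnfuknj" → 11 new (h, y, s, z, l, n, f, u, k, n, j)
Total nodes = 9 + 8 + 8 + 4 + 1 + 3 + 0 + 6 + 11 = 50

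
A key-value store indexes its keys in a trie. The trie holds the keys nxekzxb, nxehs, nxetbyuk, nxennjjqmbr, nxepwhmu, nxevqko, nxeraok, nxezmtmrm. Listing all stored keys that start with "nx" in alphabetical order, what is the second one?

nxekzxb

Words with prefix "nx", in lexicographic order: "nxehs", "nxekzxb", "nxennjjqmbr", "nxepwhmu", "nxeraok", "nxetbyuk", "nxevqko", "nxezmtmrm"
The 2nd is nxekzxb.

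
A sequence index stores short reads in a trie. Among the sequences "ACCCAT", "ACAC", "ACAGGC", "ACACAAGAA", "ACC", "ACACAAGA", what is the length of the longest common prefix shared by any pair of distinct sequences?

8

Look for the deepest trie node that still has at least two words in its subtree.
e.g. "ACACAAGA" and "ACACAAGAA" share the prefix "ACACAAGA" of length 8; no pair shares a longer one.
Longest shared-prefix length: 8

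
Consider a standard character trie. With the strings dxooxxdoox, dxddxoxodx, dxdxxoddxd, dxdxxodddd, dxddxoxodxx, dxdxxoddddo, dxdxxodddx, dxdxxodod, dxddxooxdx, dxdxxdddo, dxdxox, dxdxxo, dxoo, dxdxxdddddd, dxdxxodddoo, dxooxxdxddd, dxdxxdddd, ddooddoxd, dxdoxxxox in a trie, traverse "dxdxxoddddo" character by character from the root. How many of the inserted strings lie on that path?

Walk "dxdxxoddddo" from the root; an end-of-word marker is hit whenever a stored word is a prefix of "dxdxxoddddo".
Prefixes of the query that are stored words: "dxdxxo", "dxdxxodddd", "dxdxxoddddo"
Count: 3

3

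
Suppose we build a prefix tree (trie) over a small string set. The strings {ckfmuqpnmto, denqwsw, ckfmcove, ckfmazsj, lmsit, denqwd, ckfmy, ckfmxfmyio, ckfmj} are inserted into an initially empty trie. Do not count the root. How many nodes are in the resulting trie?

Count nodes per top-level branch (shared prefixes stored once):
  'c'-branch (ckfmazsj, ckfmcove, ckfmj, ckfmuqpnmto, ckfmxfmyio, ckfmy): 27 nodes
  'd'-branch (denqwd, denqwsw): 8 nodes
  'l'-branch (lmsit): 5 nodes
Sum: 40

40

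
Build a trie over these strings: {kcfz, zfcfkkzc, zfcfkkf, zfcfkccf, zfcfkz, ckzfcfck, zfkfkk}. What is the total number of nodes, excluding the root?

29

Trie structure (* marks end of a word):
(root)
├─ c
│  └─ k
│     └─ z
│        └─ f
│           └─ c
│              └─ f
│                 └─ c
│                    └─ k *
├─ k
│  └─ c
│     └─ f
│        └─ z *
└─ z
   └─ f
      ├─ c
      │  └─ f
      │     └─ k
      │        ├─ c
      │        │  └─ c
      │        │     └─ f *
      │        ├─ k
      │        │  ├─ f *
      │        │  └─ z
      │        │     └─ c *
      │        └─ z *
      └─ k
         └─ f
            └─ k
               └─ k *
Counting every labelled node above: 29.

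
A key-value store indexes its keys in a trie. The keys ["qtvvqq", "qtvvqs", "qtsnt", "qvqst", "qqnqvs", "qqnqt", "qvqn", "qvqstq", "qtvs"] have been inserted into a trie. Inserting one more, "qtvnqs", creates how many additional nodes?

3

"qtv" is already a path in the trie; the remaining "nqs" must be added.
Each of the 3 remaining characters creates one node.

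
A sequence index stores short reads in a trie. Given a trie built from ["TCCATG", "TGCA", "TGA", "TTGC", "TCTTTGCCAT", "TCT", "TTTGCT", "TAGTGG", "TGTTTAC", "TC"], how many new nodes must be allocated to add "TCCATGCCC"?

3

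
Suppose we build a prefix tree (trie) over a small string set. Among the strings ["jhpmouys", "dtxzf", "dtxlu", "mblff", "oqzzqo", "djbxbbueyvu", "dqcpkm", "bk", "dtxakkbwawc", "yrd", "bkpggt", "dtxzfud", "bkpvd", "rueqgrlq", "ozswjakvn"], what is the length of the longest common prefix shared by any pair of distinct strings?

5

Look for the deepest trie node that still has at least two words in its subtree.
"dtxzf" and "dtxzfud" agree on "dtxzf" (5 characters) before diverging; nothing deeper is shared.
Longest shared-prefix length: 5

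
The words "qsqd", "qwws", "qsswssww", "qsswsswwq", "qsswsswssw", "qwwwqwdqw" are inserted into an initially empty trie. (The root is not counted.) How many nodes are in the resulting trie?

23

For each word, the new-node count is its length minus the longest prefix already in the trie:
  "qsqd" → 4 new (q, s, q, d)
  "qwws" → prefix "q" already present; 3 new (w, w, s)
  "qsswssww" → prefix "qs" already present; 6 new (s, w, s, s, w, w)
  "qsswsswwq" → prefix "qsswssww" already present; 1 new (q)
  "qsswsswssw" → prefix "qsswssw" already present; 3 new (s, s, w)
  "qwwwqwdqw" → prefix "qww" already present; 6 new (w, q, w, d, q, w)
Total nodes = 4 + 3 + 6 + 1 + 3 + 6 = 23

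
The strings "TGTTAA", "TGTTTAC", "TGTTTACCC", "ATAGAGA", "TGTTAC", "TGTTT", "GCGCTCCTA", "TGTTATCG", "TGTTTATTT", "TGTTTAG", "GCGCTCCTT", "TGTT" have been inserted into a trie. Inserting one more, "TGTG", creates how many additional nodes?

1

"TGT" is already a path in the trie; the remaining "G" must be added.
So 4 − 3 = 1 new nodes.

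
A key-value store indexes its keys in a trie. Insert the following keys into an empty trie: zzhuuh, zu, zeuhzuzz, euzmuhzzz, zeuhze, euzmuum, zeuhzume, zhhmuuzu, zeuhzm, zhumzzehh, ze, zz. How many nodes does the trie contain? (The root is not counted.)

Insert word by word; a character creates a node only if that edge doesn't already exist:
  "zzhuuh" → 6 new (z, z, h, u, u, h)
  "zu" → prefix "z" already present; 1 new (u)
  "zeuhzuzz" → prefix "z" already present; 7 new (e, u, h, z, u, z, z)
  "euzmuhzzz" → 9 new (e, u, z, m, u, h, z, z, z)
  "zeuhze" → prefix "zeuhz" already present; 1 new (e)
  "euzmuum" → prefix "euzmu" already present; 2 new (u, m)
  "zeuhzume" → prefix "zeuhzu" already present; 2 new (m, e)
  "zhhmuuzu" → prefix "z" already present; 7 new (h, h, m, u, u, z, u)
  "zeuhzm" → prefix "zeuhz" already present; 1 new (m)
  "zhumzzehh" → prefix "zh" already present; 7 new (u, m, z, z, e, h, h)
  "ze" → prefix "ze" already present; 0 new (none)
  "zz" → prefix "zz" already present; 0 new (none)
Total nodes = 6 + 1 + 7 + 9 + 1 + 2 + 2 + 7 + 1 + 7 + 0 + 0 = 43

43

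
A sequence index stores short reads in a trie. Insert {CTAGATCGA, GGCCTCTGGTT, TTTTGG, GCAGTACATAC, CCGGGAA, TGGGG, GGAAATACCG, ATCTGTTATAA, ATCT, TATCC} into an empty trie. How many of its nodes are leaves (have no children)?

Leaves are exactly the stored words that no other stored word extends.
Those words: "ATCTGTTATAA", "CCGGGAA", "CTAGATCGA", "GCAGTACATAC", "GGAAATACCG", "GGCCTCTGGTT", "TATCC", "TGGGG", "TTTTGG"
Leaf count: 9

9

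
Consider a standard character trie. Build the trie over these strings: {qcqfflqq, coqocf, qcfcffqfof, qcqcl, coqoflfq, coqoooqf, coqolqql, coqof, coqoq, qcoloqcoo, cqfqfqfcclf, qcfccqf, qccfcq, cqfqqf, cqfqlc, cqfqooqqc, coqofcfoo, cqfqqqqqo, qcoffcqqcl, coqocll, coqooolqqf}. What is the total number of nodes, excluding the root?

91

Count nodes per top-level branch (shared prefixes stored once):
  'c'-branch (coqocf, coqocll, coqof, coqofcfoo, coqoflfq, coqolqql, coqooolqqf, coqoooqf, coqoq, cqfqfqfcclf, cqfqlc, cqfqooqqc, cqfqqf, cqfqqqqqo): 52 nodes
  'q'-branch (qccfcq, qcfccqf, qcfcffqfof, qcoffcqqcl, qcoloqcoo, qcqcl, qcqfflqq): 39 nodes
Sum: 91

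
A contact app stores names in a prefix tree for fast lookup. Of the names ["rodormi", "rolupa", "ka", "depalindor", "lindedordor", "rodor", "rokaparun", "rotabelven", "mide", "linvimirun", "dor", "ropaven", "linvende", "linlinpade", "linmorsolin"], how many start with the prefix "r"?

Walk to "r"; the words in its subtree are exactly those with that prefix.
Words under "r": rodor, rodormi, rokaparun, rolupa, ropaven, rotabelven
Count: 6

6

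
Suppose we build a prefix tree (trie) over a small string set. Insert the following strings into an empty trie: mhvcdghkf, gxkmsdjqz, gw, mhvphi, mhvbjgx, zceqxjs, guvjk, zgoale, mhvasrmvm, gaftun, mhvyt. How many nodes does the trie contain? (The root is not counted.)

55

Count nodes per top-level branch (shared prefixes stored once):
  'g'-branch (gaftun, guvjk, gw, gxkmsdjqz): 19 nodes
  'm'-branch (mhvasrmvm, mhvbjgx, mhvcdghkf, mhvphi, mhvyt): 24 nodes
  'z'-branch (zceqxjs, zgoale): 12 nodes
Sum: 55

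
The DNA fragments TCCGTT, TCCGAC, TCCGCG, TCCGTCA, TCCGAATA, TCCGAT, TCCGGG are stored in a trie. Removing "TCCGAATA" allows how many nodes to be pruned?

A node on "TCCGAATA"'s path can go only if nothing else ends at it or branches off below it.
The suffix "ATA" (3 nodes) is used only by "TCCGAATA"; the node for "TCCGA" still has the child "C", so pruning stops there.
Nodes removed: 3

3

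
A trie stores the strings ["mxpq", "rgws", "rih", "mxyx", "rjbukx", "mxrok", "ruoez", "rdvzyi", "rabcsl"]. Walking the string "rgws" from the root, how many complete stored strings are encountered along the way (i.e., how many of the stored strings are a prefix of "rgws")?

Check each prefix of "rgws" against the stored set — each match is an end-marker on the path.
Prefixes of the query that are stored words: "rgws"
Count: 1

1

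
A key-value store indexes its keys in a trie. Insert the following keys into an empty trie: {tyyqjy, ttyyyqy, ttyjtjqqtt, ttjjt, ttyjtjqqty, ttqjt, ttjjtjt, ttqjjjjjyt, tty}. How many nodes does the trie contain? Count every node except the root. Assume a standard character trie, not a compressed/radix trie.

34

Insert word by word; a character creates a node only if that edge doesn't already exist:
  "tyyqjy" → 6 new (t, y, y, q, j, y)
  "ttyyyqy" → prefix "t" already present; 6 new (t, y, y, y, q, y)
  "ttyjtjqqtt" → prefix "tty" already present; 7 new (j, t, j, q, q, t, t)
  "ttjjt" → prefix "tt" already present; 3 new (j, j, t)
  "ttyjtjqqty" → prefix "ttyjtjqqt" already present; 1 new (y)
  "ttqjt" → prefix "tt" already present; 3 new (q, j, t)
  "ttjjtjt" → prefix "ttjjt" already present; 2 new (j, t)
  "ttqjjjjjyt" → prefix "ttqj" already present; 6 new (j, j, j, j, y, t)
  "tty" → prefix "tty" already present; 0 new (none)
Total nodes = 6 + 6 + 7 + 3 + 1 + 3 + 2 + 6 + 0 = 34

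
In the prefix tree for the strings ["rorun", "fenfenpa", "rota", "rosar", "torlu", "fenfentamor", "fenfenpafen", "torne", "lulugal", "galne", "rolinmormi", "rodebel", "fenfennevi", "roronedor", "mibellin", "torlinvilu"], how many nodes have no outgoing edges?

15

Leaves are exactly the stored words that no other stored word extends.
Those words: "fenfennevi", "fenfenpafen", "fenfentamor", "galne", "lulugal", "mibellin", "rodebel", "rolinmormi", "roronedor", "rorun", "rosar", "rota", "torlinvilu", "torlu", "torne"
Leaf count: 15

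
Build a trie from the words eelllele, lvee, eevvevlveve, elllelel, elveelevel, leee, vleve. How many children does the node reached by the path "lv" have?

Walk "lv" from the root, arriving at one node.
Characters that immediately follow "lv" among the stored strings: {e}.
That node has 1 child edge.

1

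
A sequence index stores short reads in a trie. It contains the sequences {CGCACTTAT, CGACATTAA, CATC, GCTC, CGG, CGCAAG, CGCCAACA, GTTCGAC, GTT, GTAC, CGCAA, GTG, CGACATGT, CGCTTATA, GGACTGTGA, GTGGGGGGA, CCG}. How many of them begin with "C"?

10

Walk to "C"; the words in its subtree are exactly those with that prefix.
Words under "C": CATC, CCG, CGACATGT, CGACATTAA, CGCAA, CGCAAG, CGCACTTAT, CGCCAACA, CGCTTATA, CGG
Count: 10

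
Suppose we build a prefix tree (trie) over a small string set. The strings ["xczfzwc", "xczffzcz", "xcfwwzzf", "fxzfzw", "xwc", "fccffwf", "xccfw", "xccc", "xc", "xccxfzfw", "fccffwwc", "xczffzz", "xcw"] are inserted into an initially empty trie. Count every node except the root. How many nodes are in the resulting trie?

Count nodes per top-level branch (shared prefixes stored once):
  'f'-branch (fccffwf, fccffwwc, fxzfzw): 14 nodes
  'x'-branch (xc, xccc, xccfw, xccxfzfw, xcfwwzzf, xcw, xczffzcz, xczffzz, xczfzwc, xwc): 30 nodes
Sum: 44

44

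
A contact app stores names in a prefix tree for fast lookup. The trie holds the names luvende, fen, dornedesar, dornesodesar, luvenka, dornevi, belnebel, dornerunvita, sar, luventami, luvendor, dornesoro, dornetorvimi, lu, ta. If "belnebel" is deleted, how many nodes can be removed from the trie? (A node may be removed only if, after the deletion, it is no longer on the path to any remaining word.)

8

After clearing the end-marker at "belnebel", prune upward until reaching a node still needed by another word.
No other word shares any prefix with "belnebel", so all 8 of its nodes go.
Nodes removed: 8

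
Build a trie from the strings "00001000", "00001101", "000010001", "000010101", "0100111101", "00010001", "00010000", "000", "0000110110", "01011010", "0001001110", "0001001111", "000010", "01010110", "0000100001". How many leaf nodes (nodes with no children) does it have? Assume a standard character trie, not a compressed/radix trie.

11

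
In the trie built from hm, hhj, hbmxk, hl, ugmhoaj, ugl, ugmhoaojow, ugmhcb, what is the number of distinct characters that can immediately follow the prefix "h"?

Walk "h" from the root, arriving at one node.
Distinct next characters after "h": b, h, l, m.
That node has 4 child edges.

4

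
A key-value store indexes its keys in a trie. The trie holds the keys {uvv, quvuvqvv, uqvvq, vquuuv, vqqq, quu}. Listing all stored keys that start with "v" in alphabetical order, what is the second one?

vquuuv

DFS of the "v" subtree visits, in order: "vqqq", "vquuuv"
The 2nd is vquuuv.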